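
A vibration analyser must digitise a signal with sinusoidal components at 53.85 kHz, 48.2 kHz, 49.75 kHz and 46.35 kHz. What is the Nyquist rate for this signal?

107.7 kHz

Highest-frequency component: 53.85 kHz.
Nyquist rate = 2 × 53.85 kHz = 107.7 kHz.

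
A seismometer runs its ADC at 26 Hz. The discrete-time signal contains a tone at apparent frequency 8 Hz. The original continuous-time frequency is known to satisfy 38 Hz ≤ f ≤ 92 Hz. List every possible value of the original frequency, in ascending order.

44 Hz, 60 Hz, 70 Hz, 86 Hz

Frequencies that alias to 8 Hz are k·fs ± 8 Hz for integer k ≥ 0.
k=0: 8 Hz.
k=1: 18 Hz, 34 Hz.
k=2: 44 Hz, 60 Hz.
k=3: 70 Hz, 86 Hz.
k=4: 96 Hz, 112 Hz.
Within [38 Hz, 92 Hz]: 44 Hz, 60 Hz, 70 Hz, 86 Hz.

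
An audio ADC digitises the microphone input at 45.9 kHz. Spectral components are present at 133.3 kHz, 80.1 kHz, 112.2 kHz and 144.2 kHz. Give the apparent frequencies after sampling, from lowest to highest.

fs/2 = 22.95 kHz.
133.3 kHz mod fs = 41.5 kHz.
41.5 kHz > fs/2 = 22.95 kHz, folds to fs − 41.5 kHz = 4.4 kHz.
80.1 kHz mod fs = 34.2 kHz.
34.2 kHz > fs/2 = 22.95 kHz, folds to fs − 34.2 kHz = 11.7 kHz.
112.2 kHz mod fs = 20.4 kHz.
20.4 kHz ≤ fs/2 = 22.95 kHz, appears at 20.4 kHz.
144.2 kHz mod fs = 6.5 kHz.
6.5 kHz ≤ fs/2 = 22.95 kHz, appears at 6.5 kHz.
Distinct values: {4.4 kHz, 6.5 kHz, 11.7 kHz, 20.4 kHz}.

4.4 kHz, 6.5 kHz, 11.7 kHz, 20.4 kHz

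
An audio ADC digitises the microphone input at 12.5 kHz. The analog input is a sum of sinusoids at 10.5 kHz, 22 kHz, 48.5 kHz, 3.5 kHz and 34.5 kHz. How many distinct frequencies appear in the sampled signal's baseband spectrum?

4

fs/2 = 6.25 kHz.
10.5 kHz > fs/2 = 6.25 kHz, folds to fs − 10.5 kHz = 2 kHz.
22 kHz mod fs = 9.5 kHz.
9.5 kHz > fs/2 = 6.25 kHz, folds to fs − 9.5 kHz = 3 kHz.
48.5 kHz mod fs = 11 kHz.
11 kHz > fs/2 = 6.25 kHz, folds to fs − 11 kHz = 1.5 kHz.
3.5 kHz ≤ fs/2 = 6.25 kHz, passes unchanged.
34.5 kHz mod fs = 9.5 kHz.
9.5 kHz > fs/2 = 6.25 kHz, folds to fs − 9.5 kHz = 3 kHz.
Distinct values: {1.5 kHz, 2 kHz, 3 kHz, 3.5 kHz} → 4.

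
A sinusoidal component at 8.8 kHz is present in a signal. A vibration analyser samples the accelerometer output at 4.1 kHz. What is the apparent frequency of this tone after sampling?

8.8 kHz mod fs = 0.6 kHz.
0.6 kHz ≤ fs/2 = 2.05 kHz, appears at 0.6 kHz.

0.6 kHz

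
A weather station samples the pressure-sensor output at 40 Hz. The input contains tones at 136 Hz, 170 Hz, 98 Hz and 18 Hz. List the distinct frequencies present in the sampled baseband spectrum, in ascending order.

fs/2 = 20 Hz.
136 Hz mod fs = 16 Hz.
16 Hz ≤ fs/2 = 20 Hz, appears at 16 Hz.
170 Hz mod fs = 10 Hz.
10 Hz ≤ fs/2 = 20 Hz, appears at 10 Hz.
98 Hz mod fs = 18 Hz.
18 Hz ≤ fs/2 = 20 Hz, appears at 18 Hz.
18 Hz ≤ fs/2 = 20 Hz, passes unchanged.
Distinct values: {10 Hz, 16 Hz, 18 Hz}.

10 Hz, 16 Hz, 18 Hz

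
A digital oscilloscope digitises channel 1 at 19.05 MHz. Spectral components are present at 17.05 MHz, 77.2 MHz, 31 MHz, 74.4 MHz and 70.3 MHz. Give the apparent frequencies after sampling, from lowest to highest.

fs/2 = 9.525 MHz.
17.05 MHz > fs/2 = 9.525 MHz, folds to fs − 17.05 MHz = 2 MHz.
77.2 MHz mod fs = 1 MHz.
1 MHz ≤ fs/2 = 9.525 MHz, appears at 1 MHz.
31 MHz mod fs = 11.95 MHz.
11.95 MHz > fs/2 = 9.525 MHz, folds to fs − 11.95 MHz = 7.1 MHz.
74.4 MHz mod fs = 17.25 MHz.
17.25 MHz > fs/2 = 9.525 MHz, folds to fs − 17.25 MHz = 1.8 MHz.
70.3 MHz mod fs = 13.15 MHz.
13.15 MHz > fs/2 = 9.525 MHz, folds to fs − 13.15 MHz = 5.9 MHz.
Distinct values: {1 MHz, 1.8 MHz, 2 MHz, 5.9 MHz, 7.1 MHz}.

1 MHz, 1.8 MHz, 2 MHz, 5.9 MHz, 7.1 MHz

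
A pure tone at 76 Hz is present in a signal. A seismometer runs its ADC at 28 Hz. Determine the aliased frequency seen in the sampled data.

8 Hz

76 Hz mod fs = 20 Hz.
20 Hz > fs/2 = 14 Hz, folds to fs − 20 Hz = 8 Hz.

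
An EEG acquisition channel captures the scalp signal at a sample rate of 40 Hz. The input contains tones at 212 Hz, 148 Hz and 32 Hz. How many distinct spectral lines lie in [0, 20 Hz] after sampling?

fs/2 = 20 Hz.
212 Hz mod fs = 12 Hz.
12 Hz ≤ fs/2 = 20 Hz, appears at 12 Hz.
148 Hz mod fs = 28 Hz.
28 Hz > fs/2 = 20 Hz, folds to fs − 28 Hz = 12 Hz.
32 Hz > fs/2 = 20 Hz, folds to fs − 32 Hz = 8 Hz.
Distinct values: {8 Hz, 12 Hz} → 2.

2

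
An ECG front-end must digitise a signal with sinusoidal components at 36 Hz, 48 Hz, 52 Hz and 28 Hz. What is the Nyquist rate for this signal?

104 Hz

Highest-frequency component: 52 Hz.
Nyquist rate = 2 × 52 Hz = 104 Hz.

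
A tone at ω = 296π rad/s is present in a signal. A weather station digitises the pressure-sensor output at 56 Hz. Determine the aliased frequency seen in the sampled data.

ω = 296π rad/s → f = ω/(2π) = 148 Hz.
148 Hz mod fs = 36 Hz.
36 Hz > fs/2 = 28 Hz, folds to fs − 36 Hz = 20 Hz.

20 Hz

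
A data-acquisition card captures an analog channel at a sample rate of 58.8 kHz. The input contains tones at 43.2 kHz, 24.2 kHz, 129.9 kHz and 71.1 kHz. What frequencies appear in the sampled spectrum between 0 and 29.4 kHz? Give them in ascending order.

12.3 kHz, 15.6 kHz, 24.2 kHz

fs/2 = 29.4 kHz.
43.2 kHz > fs/2 = 29.4 kHz, folds to fs − 43.2 kHz = 15.6 kHz.
24.2 kHz ≤ fs/2 = 29.4 kHz, passes unchanged.
129.9 kHz mod fs = 12.3 kHz.
12.3 kHz ≤ fs/2 = 29.4 kHz, appears at 12.3 kHz.
71.1 kHz mod fs = 12.3 kHz.
12.3 kHz ≤ fs/2 = 29.4 kHz, appears at 12.3 kHz.
Distinct values: {12.3 kHz, 15.6 kHz, 24.2 kHz}.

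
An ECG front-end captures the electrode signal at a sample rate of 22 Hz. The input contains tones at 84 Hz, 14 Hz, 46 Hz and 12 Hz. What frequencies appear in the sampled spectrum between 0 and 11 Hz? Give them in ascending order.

fs/2 = 11 Hz.
84 Hz mod fs = 18 Hz.
18 Hz > fs/2 = 11 Hz, folds to fs − 18 Hz = 4 Hz.
14 Hz > fs/2 = 11 Hz, folds to fs − 14 Hz = 8 Hz.
46 Hz mod fs = 2 Hz.
2 Hz ≤ fs/2 = 11 Hz, appears at 2 Hz.
12 Hz > fs/2 = 11 Hz, folds to fs − 12 Hz = 10 Hz.
Distinct values: {2 Hz, 4 Hz, 8 Hz, 10 Hz}.

2 Hz, 4 Hz, 8 Hz, 10 Hz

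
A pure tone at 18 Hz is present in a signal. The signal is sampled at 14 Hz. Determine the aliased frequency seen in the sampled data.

18 Hz mod fs = 4 Hz.
4 Hz ≤ fs/2 = 7 Hz, appears at 4 Hz.

4 Hz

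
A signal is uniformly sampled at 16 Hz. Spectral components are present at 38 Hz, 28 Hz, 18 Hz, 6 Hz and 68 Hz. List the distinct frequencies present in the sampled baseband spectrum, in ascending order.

2 Hz, 4 Hz, 6 Hz

fs/2 = 8 Hz.
38 Hz mod fs = 6 Hz.
6 Hz ≤ fs/2 = 8 Hz, appears at 6 Hz.
28 Hz mod fs = 12 Hz.
12 Hz > fs/2 = 8 Hz, folds to fs − 12 Hz = 4 Hz.
18 Hz mod fs = 2 Hz.
2 Hz ≤ fs/2 = 8 Hz, appears at 2 Hz.
6 Hz ≤ fs/2 = 8 Hz, passes unchanged.
68 Hz mod fs = 4 Hz.
4 Hz ≤ fs/2 = 8 Hz, appears at 4 Hz.
Distinct values: {2 Hz, 4 Hz, 6 Hz}.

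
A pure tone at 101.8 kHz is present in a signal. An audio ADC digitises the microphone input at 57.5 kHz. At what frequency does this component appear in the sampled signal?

101.8 kHz mod fs = 44.3 kHz.
44.3 kHz > fs/2 = 28.75 kHz, folds to fs − 44.3 kHz = 13.2 kHz.

13.2 kHz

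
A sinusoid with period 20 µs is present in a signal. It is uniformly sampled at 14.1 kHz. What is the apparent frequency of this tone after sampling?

6.4 kHz

T = 20 µs → f = 1/T = 50 kHz.
50 kHz mod fs = 7.7 kHz.
7.7 kHz > fs/2 = 7.05 kHz, folds to fs − 7.7 kHz = 6.4 kHz.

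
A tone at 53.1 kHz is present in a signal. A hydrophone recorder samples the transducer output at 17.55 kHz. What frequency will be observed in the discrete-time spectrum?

53.1 kHz mod fs = 0.45 kHz.
0.45 kHz ≤ fs/2 = 8.775 kHz, appears at 0.45 kHz.

0.45 kHz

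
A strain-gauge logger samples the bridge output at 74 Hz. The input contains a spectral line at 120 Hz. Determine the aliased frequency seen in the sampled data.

120 Hz mod fs = 46 Hz.
46 Hz > fs/2 = 37 Hz, folds to fs − 46 Hz = 28 Hz.

28 Hz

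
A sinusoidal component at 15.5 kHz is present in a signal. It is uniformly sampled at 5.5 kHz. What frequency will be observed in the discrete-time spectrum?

15.5 kHz mod fs = 4.5 kHz.
4.5 kHz > fs/2 = 2.75 kHz, folds to fs − 4.5 kHz = 1 kHz.

1 kHz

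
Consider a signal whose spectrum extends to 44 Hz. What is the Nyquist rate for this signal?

88 Hz

Nyquist rate = 2 × 44 Hz = 88 Hz.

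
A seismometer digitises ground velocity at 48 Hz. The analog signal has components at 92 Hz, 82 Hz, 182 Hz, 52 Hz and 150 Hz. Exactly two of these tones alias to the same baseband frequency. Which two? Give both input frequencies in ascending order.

fs/2 = 24 Hz.
92 Hz mod fs = 44 Hz.
44 Hz > fs/2 = 24 Hz, folds to fs − 44 Hz = 4 Hz.
82 Hz mod fs = 34 Hz.
34 Hz > fs/2 = 24 Hz, folds to fs − 34 Hz = 14 Hz.
182 Hz mod fs = 38 Hz.
38 Hz > fs/2 = 24 Hz, folds to fs − 38 Hz = 10 Hz.
52 Hz mod fs = 4 Hz.
4 Hz ≤ fs/2 = 24 Hz, appears at 4 Hz.
150 Hz mod fs = 6 Hz.
6 Hz ≤ fs/2 = 24 Hz, appears at 6 Hz.
52 Hz and 92 Hz both map to 4 Hz.

52 Hz, 92 Hz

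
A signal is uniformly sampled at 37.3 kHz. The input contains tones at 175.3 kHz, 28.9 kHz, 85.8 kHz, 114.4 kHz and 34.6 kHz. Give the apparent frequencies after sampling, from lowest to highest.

2.5 kHz, 2.7 kHz, 8.4 kHz, 11.2 kHz

fs/2 = 18.65 kHz.
175.3 kHz mod fs = 26.1 kHz.
26.1 kHz > fs/2 = 18.65 kHz, folds to fs − 26.1 kHz = 11.2 kHz.
28.9 kHz > fs/2 = 18.65 kHz, folds to fs − 28.9 kHz = 8.4 kHz.
85.8 kHz mod fs = 11.2 kHz.
11.2 kHz ≤ fs/2 = 18.65 kHz, appears at 11.2 kHz.
114.4 kHz mod fs = 2.5 kHz.
2.5 kHz ≤ fs/2 = 18.65 kHz, appears at 2.5 kHz.
34.6 kHz > fs/2 = 18.65 kHz, folds to fs − 34.6 kHz = 2.7 kHz.
Distinct values: {2.5 kHz, 2.7 kHz, 8.4 kHz, 11.2 kHz}.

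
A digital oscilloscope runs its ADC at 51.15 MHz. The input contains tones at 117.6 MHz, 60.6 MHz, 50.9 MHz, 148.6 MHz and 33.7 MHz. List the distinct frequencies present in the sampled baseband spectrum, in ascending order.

0.25 MHz, 4.85 MHz, 9.45 MHz, 15.3 MHz, 17.45 MHz

fs/2 = 25.575 MHz.
117.6 MHz mod fs = 15.3 MHz.
15.3 MHz ≤ fs/2 = 25.575 MHz, appears at 15.3 MHz.
60.6 MHz mod fs = 9.45 MHz.
9.45 MHz ≤ fs/2 = 25.575 MHz, appears at 9.45 MHz.
50.9 MHz > fs/2 = 25.575 MHz, folds to fs − 50.9 MHz = 0.25 MHz.
148.6 MHz mod fs = 46.3 MHz.
46.3 MHz > fs/2 = 25.575 MHz, folds to fs − 46.3 MHz = 4.85 MHz.
33.7 MHz > fs/2 = 25.575 MHz, folds to fs − 33.7 MHz = 17.45 MHz.
Distinct values: {0.25 MHz, 4.85 MHz, 9.45 MHz, 15.3 MHz, 17.45 MHz}.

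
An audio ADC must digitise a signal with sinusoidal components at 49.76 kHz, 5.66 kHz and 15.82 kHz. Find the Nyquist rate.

Highest-frequency component: 49.76 kHz.
Nyquist rate = 2 × 49.76 kHz = 99.52 kHz.

99.52 kHz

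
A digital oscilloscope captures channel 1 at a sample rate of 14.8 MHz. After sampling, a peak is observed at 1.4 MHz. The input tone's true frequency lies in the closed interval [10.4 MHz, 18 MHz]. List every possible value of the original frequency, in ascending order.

13.4 MHz, 16.2 MHz

Frequencies that alias to 1.4 MHz are k·fs ± 1.4 MHz for integer k ≥ 0.
k=0: 1.4 MHz.
k=1: 13.4 MHz, 16.2 MHz.
k=2: 28.2 MHz, 31 MHz.
Within [10.4 MHz, 18 MHz]: 13.4 MHz, 16.2 MHz.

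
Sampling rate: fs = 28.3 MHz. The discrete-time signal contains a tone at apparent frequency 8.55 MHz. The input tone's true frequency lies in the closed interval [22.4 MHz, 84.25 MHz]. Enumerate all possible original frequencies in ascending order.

Frequencies that alias to 8.55 MHz are k·fs ± 8.55 MHz for integer k ≥ 0.
k=0: 8.55 MHz.
k=1: 19.75 MHz, 36.85 MHz.
k=2: 48.05 MHz, 65.15 MHz.
k=3: 76.35 MHz, 93.45 MHz.
k=4: 104.65 MHz, 121.75 MHz.
Within [22.4 MHz, 84.25 MHz]: 36.85 MHz, 48.05 MHz, 65.15 MHz, 76.35 MHz.

36.85 MHz, 48.05 MHz, 65.15 MHz, 76.35 MHz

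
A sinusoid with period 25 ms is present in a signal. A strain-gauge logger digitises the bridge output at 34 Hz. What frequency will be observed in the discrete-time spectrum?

T = 25 ms → f = 1/T = 40 Hz.
40 Hz mod fs = 6 Hz.
6 Hz ≤ fs/2 = 17 Hz, appears at 6 Hz.

6 Hz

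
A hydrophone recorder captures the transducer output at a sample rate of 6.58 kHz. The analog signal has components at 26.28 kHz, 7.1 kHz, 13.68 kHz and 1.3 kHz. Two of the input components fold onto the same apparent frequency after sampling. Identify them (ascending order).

fs/2 = 3.29 kHz.
26.28 kHz mod fs = 6.54 kHz.
6.54 kHz > fs/2 = 3.29 kHz, folds to fs − 6.54 kHz = 0.04 kHz.
7.1 kHz mod fs = 0.52 kHz.
0.52 kHz ≤ fs/2 = 3.29 kHz, appears at 0.52 kHz.
13.68 kHz mod fs = 0.52 kHz.
0.52 kHz ≤ fs/2 = 3.29 kHz, appears at 0.52 kHz.
1.3 kHz ≤ fs/2 = 3.29 kHz, passes unchanged.
7.1 kHz and 13.68 kHz both map to 0.52 kHz.

7.1 kHz, 13.68 kHz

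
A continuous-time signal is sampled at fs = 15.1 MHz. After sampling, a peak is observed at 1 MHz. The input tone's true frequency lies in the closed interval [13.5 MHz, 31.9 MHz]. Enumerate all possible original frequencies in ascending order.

14.1 MHz, 16.1 MHz, 29.2 MHz, 31.2 MHz

Frequencies that alias to 1 MHz are k·fs ± 1 MHz for integer k ≥ 0.
k=0: 1 MHz.
k=1: 14.1 MHz, 16.1 MHz.
k=2: 29.2 MHz, 31.2 MHz.
k=3: 44.3 MHz, 46.3 MHz.
Within [13.5 MHz, 31.9 MHz]: 14.1 MHz, 16.1 MHz, 29.2 MHz, 31.2 MHz.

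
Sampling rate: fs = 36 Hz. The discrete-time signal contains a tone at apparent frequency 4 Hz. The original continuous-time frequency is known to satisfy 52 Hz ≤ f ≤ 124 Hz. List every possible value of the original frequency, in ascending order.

68 Hz, 76 Hz, 104 Hz, 112 Hz

Frequencies that alias to 4 Hz are k·fs ± 4 Hz for integer k ≥ 0.
k=0: 4 Hz.
k=1: 32 Hz, 40 Hz.
k=2: 68 Hz, 76 Hz.
k=3: 104 Hz, 112 Hz.
k=4: 140 Hz, 148 Hz.
Within [52 Hz, 124 Hz]: 68 Hz, 76 Hz, 104 Hz, 112 Hz.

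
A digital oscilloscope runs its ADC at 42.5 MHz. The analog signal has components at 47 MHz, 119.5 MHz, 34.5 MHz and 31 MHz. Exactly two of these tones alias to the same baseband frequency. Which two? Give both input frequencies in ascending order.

fs/2 = 21.25 MHz.
47 MHz mod fs = 4.5 MHz.
4.5 MHz ≤ fs/2 = 21.25 MHz, appears at 4.5 MHz.
119.5 MHz mod fs = 34.5 MHz.
34.5 MHz > fs/2 = 21.25 MHz, folds to fs − 34.5 MHz = 8 MHz.
34.5 MHz > fs/2 = 21.25 MHz, folds to fs − 34.5 MHz = 8 MHz.
31 MHz > fs/2 = 21.25 MHz, folds to fs − 31 MHz = 11.5 MHz.
34.5 MHz and 119.5 MHz both map to 8 MHz.

34.5 MHz, 119.5 MHz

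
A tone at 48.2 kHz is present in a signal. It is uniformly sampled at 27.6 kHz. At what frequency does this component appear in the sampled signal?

7 kHz

48.2 kHz mod fs = 20.6 kHz.
20.6 kHz > fs/2 = 13.8 kHz, folds to fs − 20.6 kHz = 7 kHz.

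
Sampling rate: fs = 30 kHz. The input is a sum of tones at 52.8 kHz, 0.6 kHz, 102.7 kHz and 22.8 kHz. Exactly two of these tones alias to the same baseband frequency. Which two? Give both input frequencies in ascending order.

fs/2 = 15 kHz.
52.8 kHz mod fs = 22.8 kHz.
22.8 kHz > fs/2 = 15 kHz, folds to fs − 22.8 kHz = 7.2 kHz.
0.6 kHz ≤ fs/2 = 15 kHz, passes unchanged.
102.7 kHz mod fs = 12.7 kHz.
12.7 kHz ≤ fs/2 = 15 kHz, appears at 12.7 kHz.
22.8 kHz > fs/2 = 15 kHz, folds to fs − 22.8 kHz = 7.2 kHz.
22.8 kHz and 52.8 kHz both map to 7.2 kHz.

22.8 kHz, 52.8 kHz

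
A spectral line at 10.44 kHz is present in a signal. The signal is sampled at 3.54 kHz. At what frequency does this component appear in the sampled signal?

0.18 kHz

10.44 kHz mod fs = 3.36 kHz.
3.36 kHz > fs/2 = 1.77 kHz, folds to fs − 3.36 kHz = 0.18 kHz.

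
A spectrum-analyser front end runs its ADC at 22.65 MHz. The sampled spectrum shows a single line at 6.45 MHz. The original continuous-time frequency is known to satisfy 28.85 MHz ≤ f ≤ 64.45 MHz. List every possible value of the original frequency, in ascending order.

Frequencies that alias to 6.45 MHz are k·fs ± 6.45 MHz for integer k ≥ 0.
k=0: 6.45 MHz.
k=1: 16.2 MHz, 29.1 MHz.
k=2: 38.85 MHz, 51.75 MHz.
k=3: 61.5 MHz, 74.4 MHz.
k=4: 84.15 MHz, 97.05 MHz.
Within [28.85 MHz, 64.45 MHz]: 29.1 MHz, 38.85 MHz, 51.75 MHz, 61.5 MHz.

29.1 MHz, 38.85 MHz, 51.75 MHz, 61.5 MHz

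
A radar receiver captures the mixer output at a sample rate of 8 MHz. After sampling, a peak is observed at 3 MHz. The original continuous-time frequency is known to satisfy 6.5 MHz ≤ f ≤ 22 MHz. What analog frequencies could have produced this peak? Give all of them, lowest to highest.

Frequencies that alias to 3 MHz are k·fs ± 3 MHz for integer k ≥ 0.
k=0: 3 MHz.
k=1: 5 MHz, 11 MHz.
k=2: 13 MHz, 19 MHz.
k=3: 21 MHz, 27 MHz.
k=4: 29 MHz, 35 MHz.
Within [6.5 MHz, 22 MHz]: 11 MHz, 13 MHz, 19 MHz, 21 MHz.

11 MHz, 13 MHz, 19 MHz, 21 MHz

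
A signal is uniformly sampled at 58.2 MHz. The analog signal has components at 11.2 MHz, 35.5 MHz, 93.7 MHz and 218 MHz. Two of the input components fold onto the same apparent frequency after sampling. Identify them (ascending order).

fs/2 = 29.1 MHz.
11.2 MHz ≤ fs/2 = 29.1 MHz, passes unchanged.
35.5 MHz > fs/2 = 29.1 MHz, folds to fs − 35.5 MHz = 22.7 MHz.
93.7 MHz mod fs = 35.5 MHz.
35.5 MHz > fs/2 = 29.1 MHz, folds to fs − 35.5 MHz = 22.7 MHz.
218 MHz mod fs = 43.4 MHz.
43.4 MHz > fs/2 = 29.1 MHz, folds to fs − 43.4 MHz = 14.8 MHz.
35.5 MHz and 93.7 MHz both map to 22.7 MHz.

35.5 MHz, 93.7 MHz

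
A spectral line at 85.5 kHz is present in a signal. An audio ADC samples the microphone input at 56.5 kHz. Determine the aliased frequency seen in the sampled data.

27.5 kHz

85.5 kHz mod fs = 29 kHz.
29 kHz > fs/2 = 28.25 kHz, folds to fs − 29 kHz = 27.5 kHz.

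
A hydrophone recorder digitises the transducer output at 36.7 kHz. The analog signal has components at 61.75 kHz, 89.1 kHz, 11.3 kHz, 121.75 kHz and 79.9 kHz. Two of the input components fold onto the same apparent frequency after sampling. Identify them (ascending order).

61.75 kHz, 121.75 kHz

fs/2 = 18.35 kHz.
61.75 kHz mod fs = 25.05 kHz.
25.05 kHz > fs/2 = 18.35 kHz, folds to fs − 25.05 kHz = 11.65 kHz.
89.1 kHz mod fs = 15.7 kHz.
15.7 kHz ≤ fs/2 = 18.35 kHz, appears at 15.7 kHz.
11.3 kHz ≤ fs/2 = 18.35 kHz, passes unchanged.
121.75 kHz mod fs = 11.65 kHz.
11.65 kHz ≤ fs/2 = 18.35 kHz, appears at 11.65 kHz.
79.9 kHz mod fs = 6.5 kHz.
6.5 kHz ≤ fs/2 = 18.35 kHz, appears at 6.5 kHz.
61.75 kHz and 121.75 kHz both map to 11.65 kHz.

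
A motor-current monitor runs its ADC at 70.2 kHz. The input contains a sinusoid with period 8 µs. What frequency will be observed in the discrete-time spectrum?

T = 8 µs → f = 1/T = 125 kHz.
125 kHz mod fs = 54.8 kHz.
54.8 kHz > fs/2 = 35.1 kHz, folds to fs − 54.8 kHz = 15.4 kHz.

15.4 kHz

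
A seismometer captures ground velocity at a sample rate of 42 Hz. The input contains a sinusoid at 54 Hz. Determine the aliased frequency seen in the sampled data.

12 Hz

54 Hz mod fs = 12 Hz.
12 Hz ≤ fs/2 = 21 Hz, appears at 12 Hz.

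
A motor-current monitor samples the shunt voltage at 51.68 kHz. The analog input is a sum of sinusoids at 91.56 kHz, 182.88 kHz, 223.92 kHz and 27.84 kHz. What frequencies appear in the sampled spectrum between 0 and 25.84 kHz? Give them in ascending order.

fs/2 = 25.84 kHz.
91.56 kHz mod fs = 39.88 kHz.
39.88 kHz > fs/2 = 25.84 kHz, folds to fs − 39.88 kHz = 11.8 kHz.
182.88 kHz mod fs = 27.84 kHz.
27.84 kHz > fs/2 = 25.84 kHz, folds to fs − 27.84 kHz = 23.84 kHz.
223.92 kHz mod fs = 17.2 kHz.
17.2 kHz ≤ fs/2 = 25.84 kHz, appears at 17.2 kHz.
27.84 kHz > fs/2 = 25.84 kHz, folds to fs − 27.84 kHz = 23.84 kHz.
Distinct values: {11.8 kHz, 17.2 kHz, 23.84 kHz}.

11.8 kHz, 17.2 kHz, 23.84 kHz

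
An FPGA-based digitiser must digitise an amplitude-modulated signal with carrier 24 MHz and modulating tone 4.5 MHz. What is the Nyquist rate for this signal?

57 MHz

AM sidebands sit at fc ± fm = 19.5 MHz and 28.5 MHz.
Highest-frequency component: 28.5 MHz.
Nyquist rate = 2 × 28.5 MHz = 57 MHz.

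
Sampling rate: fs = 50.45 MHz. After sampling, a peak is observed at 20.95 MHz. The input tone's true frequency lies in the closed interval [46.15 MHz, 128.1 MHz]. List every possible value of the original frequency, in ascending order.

Frequencies that alias to 20.95 MHz are k·fs ± 20.95 MHz for integer k ≥ 0.
k=0: 20.95 MHz.
k=1: 29.5 MHz, 71.4 MHz.
k=2: 79.95 MHz, 121.85 MHz.
k=3: 130.4 MHz, 172.3 MHz.
Within [46.15 MHz, 128.1 MHz]: 71.4 MHz, 79.95 MHz, 121.85 MHz.

71.4 MHz, 79.95 MHz, 121.85 MHz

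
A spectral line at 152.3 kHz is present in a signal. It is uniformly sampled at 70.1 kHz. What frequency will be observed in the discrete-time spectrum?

12.1 kHz

152.3 kHz mod fs = 12.1 kHz.
12.1 kHz ≤ fs/2 = 35.05 kHz, appears at 12.1 kHz.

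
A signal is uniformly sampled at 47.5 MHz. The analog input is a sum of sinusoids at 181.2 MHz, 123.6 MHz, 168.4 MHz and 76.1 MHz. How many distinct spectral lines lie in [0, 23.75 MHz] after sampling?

fs/2 = 23.75 MHz.
181.2 MHz mod fs = 38.7 MHz.
38.7 MHz > fs/2 = 23.75 MHz, folds to fs − 38.7 MHz = 8.8 MHz.
123.6 MHz mod fs = 28.6 MHz.
28.6 MHz > fs/2 = 23.75 MHz, folds to fs − 28.6 MHz = 18.9 MHz.
168.4 MHz mod fs = 25.9 MHz.
25.9 MHz > fs/2 = 23.75 MHz, folds to fs − 25.9 MHz = 21.6 MHz.
76.1 MHz mod fs = 28.6 MHz.
28.6 MHz > fs/2 = 23.75 MHz, folds to fs − 28.6 MHz = 18.9 MHz.
Distinct values: {8.8 MHz, 18.9 MHz, 21.6 MHz} → 3.

3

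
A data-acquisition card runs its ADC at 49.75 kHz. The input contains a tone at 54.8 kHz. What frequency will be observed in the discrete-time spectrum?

54.8 kHz mod fs = 5.05 kHz.
5.05 kHz ≤ fs/2 = 24.875 kHz, appears at 5.05 kHz.

5.05 kHz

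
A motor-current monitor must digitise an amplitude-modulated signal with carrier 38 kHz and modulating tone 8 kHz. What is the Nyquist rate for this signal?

92 kHz

AM sidebands sit at fc ± fm = 30 kHz and 46 kHz.
Highest-frequency component: 46 kHz.
Nyquist rate = 2 × 46 kHz = 92 kHz.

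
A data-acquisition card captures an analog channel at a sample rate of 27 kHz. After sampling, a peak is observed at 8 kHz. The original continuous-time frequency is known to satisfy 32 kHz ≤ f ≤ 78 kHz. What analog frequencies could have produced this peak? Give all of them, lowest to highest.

Frequencies that alias to 8 kHz are k·fs ± 8 kHz for integer k ≥ 0.
k=0: 8 kHz.
k=1: 19 kHz, 35 kHz.
k=2: 46 kHz, 62 kHz.
k=3: 73 kHz, 89 kHz.
k=4: 100 kHz, 116 kHz.
Within [32 kHz, 78 kHz]: 35 kHz, 46 kHz, 62 kHz, 73 kHz.

35 kHz, 46 kHz, 62 kHz, 73 kHz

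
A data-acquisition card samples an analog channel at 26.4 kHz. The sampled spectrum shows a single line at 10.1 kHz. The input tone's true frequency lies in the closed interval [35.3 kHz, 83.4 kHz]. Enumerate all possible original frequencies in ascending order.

Frequencies that alias to 10.1 kHz are k·fs ± 10.1 kHz for integer k ≥ 0.
k=0: 10.1 kHz.
k=1: 16.3 kHz, 36.5 kHz.
k=2: 42.7 kHz, 62.9 kHz.
k=3: 69.1 kHz, 89.3 kHz.
k=4: 95.5 kHz, 115.7 kHz.
Within [35.3 kHz, 83.4 kHz]: 36.5 kHz, 42.7 kHz, 62.9 kHz, 69.1 kHz.

36.5 kHz, 42.7 kHz, 62.9 kHz, 69.1 kHz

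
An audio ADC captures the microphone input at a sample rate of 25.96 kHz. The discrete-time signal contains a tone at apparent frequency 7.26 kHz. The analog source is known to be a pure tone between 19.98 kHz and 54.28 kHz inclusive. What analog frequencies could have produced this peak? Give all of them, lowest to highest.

33.22 kHz, 44.66 kHz

Frequencies that alias to 7.26 kHz are k·fs ± 7.26 kHz for integer k ≥ 0.
k=0: 7.26 kHz.
k=1: 18.7 kHz, 33.22 kHz.
k=2: 44.66 kHz, 59.18 kHz.
k=3: 70.62 kHz, 85.14 kHz.
Within [19.98 kHz, 54.28 kHz]: 33.22 kHz, 44.66 kHz.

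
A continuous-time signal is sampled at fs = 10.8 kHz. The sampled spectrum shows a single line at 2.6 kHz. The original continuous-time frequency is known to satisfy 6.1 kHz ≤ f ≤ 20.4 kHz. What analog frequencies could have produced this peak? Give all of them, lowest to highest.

Frequencies that alias to 2.6 kHz are k·fs ± 2.6 kHz for integer k ≥ 0.
k=0: 2.6 kHz.
k=1: 8.2 kHz, 13.4 kHz.
k=2: 19 kHz, 24.2 kHz.
k=3: 29.8 kHz, 35 kHz.
Within [6.1 kHz, 20.4 kHz]: 8.2 kHz, 13.4 kHz, 19 kHz.

8.2 kHz, 13.4 kHz, 19 kHz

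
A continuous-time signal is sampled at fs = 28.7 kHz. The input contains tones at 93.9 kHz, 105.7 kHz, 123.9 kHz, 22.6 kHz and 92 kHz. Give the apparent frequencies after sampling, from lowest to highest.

5.9 kHz, 6.1 kHz, 7.8 kHz, 9.1 kHz

fs/2 = 14.35 kHz.
93.9 kHz mod fs = 7.8 kHz.
7.8 kHz ≤ fs/2 = 14.35 kHz, appears at 7.8 kHz.
105.7 kHz mod fs = 19.6 kHz.
19.6 kHz > fs/2 = 14.35 kHz, folds to fs − 19.6 kHz = 9.1 kHz.
123.9 kHz mod fs = 9.1 kHz.
9.1 kHz ≤ fs/2 = 14.35 kHz, appears at 9.1 kHz.
22.6 kHz > fs/2 = 14.35 kHz, folds to fs − 22.6 kHz = 6.1 kHz.
92 kHz mod fs = 5.9 kHz.
5.9 kHz ≤ fs/2 = 14.35 kHz, appears at 5.9 kHz.
Distinct values: {5.9 kHz, 6.1 kHz, 7.8 kHz, 9.1 kHz}.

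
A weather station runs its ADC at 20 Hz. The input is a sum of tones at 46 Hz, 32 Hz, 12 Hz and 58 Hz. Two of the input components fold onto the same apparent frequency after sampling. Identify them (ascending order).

12 Hz, 32 Hz

fs/2 = 10 Hz.
46 Hz mod fs = 6 Hz.
6 Hz ≤ fs/2 = 10 Hz, appears at 6 Hz.
32 Hz mod fs = 12 Hz.
12 Hz > fs/2 = 10 Hz, folds to fs − 12 Hz = 8 Hz.
12 Hz > fs/2 = 10 Hz, folds to fs − 12 Hz = 8 Hz.
58 Hz mod fs = 18 Hz.
18 Hz > fs/2 = 10 Hz, folds to fs − 18 Hz = 2 Hz.
12 Hz and 32 Hz both map to 8 Hz.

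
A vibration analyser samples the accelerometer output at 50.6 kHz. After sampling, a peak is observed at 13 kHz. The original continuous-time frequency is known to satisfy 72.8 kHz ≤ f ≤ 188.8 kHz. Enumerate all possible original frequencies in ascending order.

Frequencies that alias to 13 kHz are k·fs ± 13 kHz for integer k ≥ 0.
k=0: 13 kHz.
k=1: 37.6 kHz, 63.6 kHz.
k=2: 88.2 kHz, 114.2 kHz.
k=3: 138.8 kHz, 164.8 kHz.
k=4: 189.4 kHz, 215.4 kHz.
Within [72.8 kHz, 188.8 kHz]: 88.2 kHz, 114.2 kHz, 138.8 kHz, 164.8 kHz.

88.2 kHz, 114.2 kHz, 138.8 kHz, 164.8 kHz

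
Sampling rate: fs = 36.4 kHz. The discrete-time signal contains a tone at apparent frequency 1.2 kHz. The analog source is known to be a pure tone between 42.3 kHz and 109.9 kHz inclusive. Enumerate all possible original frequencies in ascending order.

Frequencies that alias to 1.2 kHz are k·fs ± 1.2 kHz for integer k ≥ 0.
k=0: 1.2 kHz.
k=1: 35.2 kHz, 37.6 kHz.
k=2: 71.6 kHz, 74 kHz.
k=3: 108 kHz, 110.4 kHz.
k=4: 144.4 kHz, 146.8 kHz.
Within [42.3 kHz, 109.9 kHz]: 71.6 kHz, 74 kHz, 108 kHz.

71.6 kHz, 74 kHz, 108 kHz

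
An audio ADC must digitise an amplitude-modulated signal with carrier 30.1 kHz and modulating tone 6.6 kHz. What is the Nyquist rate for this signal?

AM sidebands sit at fc ± fm = 23.5 kHz and 36.7 kHz.
Highest-frequency component: 36.7 kHz.
Nyquist rate = 2 × 36.7 kHz = 73.4 kHz.

73.4 kHz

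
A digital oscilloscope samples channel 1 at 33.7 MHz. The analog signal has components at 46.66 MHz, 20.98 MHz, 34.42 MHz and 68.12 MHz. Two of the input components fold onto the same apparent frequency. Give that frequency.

0.72 MHz

fs/2 = 16.85 MHz.
46.66 MHz mod fs = 12.96 MHz.
12.96 MHz ≤ fs/2 = 16.85 MHz, appears at 12.96 MHz.
20.98 MHz > fs/2 = 16.85 MHz, folds to fs − 20.98 MHz = 12.72 MHz.
34.42 MHz mod fs = 0.72 MHz.
0.72 MHz ≤ fs/2 = 16.85 MHz, appears at 0.72 MHz.
68.12 MHz mod fs = 0.72 MHz.
0.72 MHz ≤ fs/2 = 16.85 MHz, appears at 0.72 MHz.
34.42 MHz and 68.12 MHz both map to 0.72 MHz.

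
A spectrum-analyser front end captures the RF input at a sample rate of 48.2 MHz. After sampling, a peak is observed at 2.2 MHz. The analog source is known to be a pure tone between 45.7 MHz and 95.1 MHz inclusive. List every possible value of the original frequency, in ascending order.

46 MHz, 50.4 MHz, 94.2 MHz

Frequencies that alias to 2.2 MHz are k·fs ± 2.2 MHz for integer k ≥ 0.
k=0: 2.2 MHz.
k=1: 46 MHz, 50.4 MHz.
k=2: 94.2 MHz, 98.6 MHz.
k=3: 142.4 MHz, 146.8 MHz.
Within [45.7 MHz, 95.1 MHz]: 46 MHz, 50.4 MHz, 94.2 MHz.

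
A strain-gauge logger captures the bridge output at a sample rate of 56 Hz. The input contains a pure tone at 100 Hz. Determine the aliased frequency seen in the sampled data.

100 Hz mod fs = 44 Hz.
44 Hz > fs/2 = 28 Hz, folds to fs − 44 Hz = 12 Hz.

12 Hz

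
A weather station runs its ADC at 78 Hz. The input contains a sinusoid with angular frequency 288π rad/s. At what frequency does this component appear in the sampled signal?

12 Hz

ω = 288π rad/s → f = ω/(2π) = 144 Hz.
144 Hz mod fs = 66 Hz.
66 Hz > fs/2 = 39 Hz, folds to fs − 66 Hz = 12 Hz.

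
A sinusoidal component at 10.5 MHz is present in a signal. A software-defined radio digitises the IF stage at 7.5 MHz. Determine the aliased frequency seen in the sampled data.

10.5 MHz mod fs = 3 MHz.
3 MHz ≤ fs/2 = 3.75 MHz, appears at 3 MHz.

3 MHz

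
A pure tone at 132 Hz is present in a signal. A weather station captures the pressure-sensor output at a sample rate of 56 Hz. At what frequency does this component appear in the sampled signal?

20 Hz

132 Hz mod fs = 20 Hz.
20 Hz ≤ fs/2 = 28 Hz, appears at 20 Hz.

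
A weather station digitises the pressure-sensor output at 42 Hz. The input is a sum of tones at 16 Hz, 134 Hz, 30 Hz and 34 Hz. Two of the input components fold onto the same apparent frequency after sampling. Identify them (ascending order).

fs/2 = 21 Hz.
16 Hz ≤ fs/2 = 21 Hz, passes unchanged.
134 Hz mod fs = 8 Hz.
8 Hz ≤ fs/2 = 21 Hz, appears at 8 Hz.
30 Hz > fs/2 = 21 Hz, folds to fs − 30 Hz = 12 Hz.
34 Hz > fs/2 = 21 Hz, folds to fs − 34 Hz = 8 Hz.
34 Hz and 134 Hz both map to 8 Hz.

34 Hz, 134 Hz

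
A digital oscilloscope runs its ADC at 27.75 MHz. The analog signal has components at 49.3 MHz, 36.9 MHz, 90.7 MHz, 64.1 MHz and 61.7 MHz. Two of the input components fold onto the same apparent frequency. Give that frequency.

6.2 MHz

fs/2 = 13.875 MHz.
49.3 MHz mod fs = 21.55 MHz.
21.55 MHz > fs/2 = 13.875 MHz, folds to fs − 21.55 MHz = 6.2 MHz.
36.9 MHz mod fs = 9.15 MHz.
9.15 MHz ≤ fs/2 = 13.875 MHz, appears at 9.15 MHz.
90.7 MHz mod fs = 7.45 MHz.
7.45 MHz ≤ fs/2 = 13.875 MHz, appears at 7.45 MHz.
64.1 MHz mod fs = 8.6 MHz.
8.6 MHz ≤ fs/2 = 13.875 MHz, appears at 8.6 MHz.
61.7 MHz mod fs = 6.2 MHz.
6.2 MHz ≤ fs/2 = 13.875 MHz, appears at 6.2 MHz.
49.3 MHz and 61.7 MHz both map to 6.2 MHz.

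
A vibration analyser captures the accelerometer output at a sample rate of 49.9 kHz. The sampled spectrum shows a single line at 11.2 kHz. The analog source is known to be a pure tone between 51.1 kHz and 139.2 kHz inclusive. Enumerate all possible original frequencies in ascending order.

Frequencies that alias to 11.2 kHz are k·fs ± 11.2 kHz for integer k ≥ 0.
k=0: 11.2 kHz.
k=1: 38.7 kHz, 61.1 kHz.
k=2: 88.6 kHz, 111 kHz.
k=3: 138.5 kHz, 160.9 kHz.
k=4: 188.4 kHz, 210.8 kHz.
Within [51.1 kHz, 139.2 kHz]: 61.1 kHz, 88.6 kHz, 111 kHz, 138.5 kHz.

61.1 kHz, 88.6 kHz, 111 kHz, 138.5 kHz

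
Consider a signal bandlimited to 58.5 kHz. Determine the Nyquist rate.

117 kHz

Nyquist rate = 2 × 58.5 kHz = 117 kHz.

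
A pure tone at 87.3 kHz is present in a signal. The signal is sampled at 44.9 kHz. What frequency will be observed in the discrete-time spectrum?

2.5 kHz

87.3 kHz mod fs = 42.4 kHz.
42.4 kHz > fs/2 = 22.45 kHz, folds to fs − 42.4 kHz = 2.5 kHz.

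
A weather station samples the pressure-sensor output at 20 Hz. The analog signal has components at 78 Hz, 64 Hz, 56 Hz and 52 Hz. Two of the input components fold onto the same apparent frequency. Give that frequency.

fs/2 = 10 Hz.
78 Hz mod fs = 18 Hz.
18 Hz > fs/2 = 10 Hz, folds to fs − 18 Hz = 2 Hz.
64 Hz mod fs = 4 Hz.
4 Hz ≤ fs/2 = 10 Hz, appears at 4 Hz.
56 Hz mod fs = 16 Hz.
16 Hz > fs/2 = 10 Hz, folds to fs − 16 Hz = 4 Hz.
52 Hz mod fs = 12 Hz.
12 Hz > fs/2 = 10 Hz, folds to fs − 12 Hz = 8 Hz.
56 Hz and 64 Hz both map to 4 Hz.

4 Hz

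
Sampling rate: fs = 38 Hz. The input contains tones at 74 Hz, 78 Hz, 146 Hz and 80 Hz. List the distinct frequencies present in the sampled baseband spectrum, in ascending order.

fs/2 = 19 Hz.
74 Hz mod fs = 36 Hz.
36 Hz > fs/2 = 19 Hz, folds to fs − 36 Hz = 2 Hz.
78 Hz mod fs = 2 Hz.
2 Hz ≤ fs/2 = 19 Hz, appears at 2 Hz.
146 Hz mod fs = 32 Hz.
32 Hz > fs/2 = 19 Hz, folds to fs − 32 Hz = 6 Hz.
80 Hz mod fs = 4 Hz.
4 Hz ≤ fs/2 = 19 Hz, appears at 4 Hz.
Distinct values: {2 Hz, 4 Hz, 6 Hz}.

2 Hz, 4 Hz, 6 Hz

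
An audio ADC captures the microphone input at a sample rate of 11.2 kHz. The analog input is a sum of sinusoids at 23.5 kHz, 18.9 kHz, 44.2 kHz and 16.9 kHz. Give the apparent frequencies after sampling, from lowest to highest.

fs/2 = 5.6 kHz.
23.5 kHz mod fs = 1.1 kHz.
1.1 kHz ≤ fs/2 = 5.6 kHz, appears at 1.1 kHz.
18.9 kHz mod fs = 7.7 kHz.
7.7 kHz > fs/2 = 5.6 kHz, folds to fs − 7.7 kHz = 3.5 kHz.
44.2 kHz mod fs = 10.6 kHz.
10.6 kHz > fs/2 = 5.6 kHz, folds to fs − 10.6 kHz = 0.6 kHz.
16.9 kHz mod fs = 5.7 kHz.
5.7 kHz > fs/2 = 5.6 kHz, folds to fs − 5.7 kHz = 5.5 kHz.
Distinct values: {0.6 kHz, 1.1 kHz, 3.5 kHz, 5.5 kHz}.

0.6 kHz, 1.1 kHz, 3.5 kHz, 5.5 kHz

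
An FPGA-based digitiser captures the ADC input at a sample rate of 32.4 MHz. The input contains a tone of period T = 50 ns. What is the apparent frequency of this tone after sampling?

12.4 MHz

T = 50 ns → f = 1/T = 20 MHz.
20 MHz > fs/2 = 16.2 MHz, folds to fs − 20 MHz = 12.4 MHz.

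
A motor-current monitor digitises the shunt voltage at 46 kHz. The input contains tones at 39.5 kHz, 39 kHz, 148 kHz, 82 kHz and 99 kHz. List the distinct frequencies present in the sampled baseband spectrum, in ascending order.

fs/2 = 23 kHz.
39.5 kHz > fs/2 = 23 kHz, folds to fs − 39.5 kHz = 6.5 kHz.
39 kHz > fs/2 = 23 kHz, folds to fs − 39 kHz = 7 kHz.
148 kHz mod fs = 10 kHz.
10 kHz ≤ fs/2 = 23 kHz, appears at 10 kHz.
82 kHz mod fs = 36 kHz.
36 kHz > fs/2 = 23 kHz, folds to fs − 36 kHz = 10 kHz.
99 kHz mod fs = 7 kHz.
7 kHz ≤ fs/2 = 23 kHz, appears at 7 kHz.
Distinct values: {6.5 kHz, 7 kHz, 10 kHz}.

6.5 kHz, 7 kHz, 10 kHz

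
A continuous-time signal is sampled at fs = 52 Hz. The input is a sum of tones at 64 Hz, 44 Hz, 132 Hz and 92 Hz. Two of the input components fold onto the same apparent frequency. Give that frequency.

fs/2 = 26 Hz.
64 Hz mod fs = 12 Hz.
12 Hz ≤ fs/2 = 26 Hz, appears at 12 Hz.
44 Hz > fs/2 = 26 Hz, folds to fs − 44 Hz = 8 Hz.
132 Hz mod fs = 28 Hz.
28 Hz > fs/2 = 26 Hz, folds to fs − 28 Hz = 24 Hz.
92 Hz mod fs = 40 Hz.
40 Hz > fs/2 = 26 Hz, folds to fs − 40 Hz = 12 Hz.
64 Hz and 92 Hz both map to 12 Hz.

12 Hz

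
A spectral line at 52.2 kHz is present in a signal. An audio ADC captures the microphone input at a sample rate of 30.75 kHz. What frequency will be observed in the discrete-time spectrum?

52.2 kHz mod fs = 21.45 kHz.
21.45 kHz > fs/2 = 15.375 kHz, folds to fs − 21.45 kHz = 9.3 kHz.

9.3 kHz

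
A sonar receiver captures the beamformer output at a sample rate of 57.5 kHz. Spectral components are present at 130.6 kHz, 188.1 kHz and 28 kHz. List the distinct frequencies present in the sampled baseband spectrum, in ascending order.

15.6 kHz, 28 kHz

fs/2 = 28.75 kHz.
130.6 kHz mod fs = 15.6 kHz.
15.6 kHz ≤ fs/2 = 28.75 kHz, appears at 15.6 kHz.
188.1 kHz mod fs = 15.6 kHz.
15.6 kHz ≤ fs/2 = 28.75 kHz, appears at 15.6 kHz.
28 kHz ≤ fs/2 = 28.75 kHz, passes unchanged.
Distinct values: {15.6 kHz, 28 kHz}.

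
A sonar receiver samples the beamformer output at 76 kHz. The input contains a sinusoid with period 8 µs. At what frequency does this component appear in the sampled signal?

T = 8 µs → f = 1/T = 125 kHz.
125 kHz mod fs = 49 kHz.
49 kHz > fs/2 = 38 kHz, folds to fs − 49 kHz = 27 kHz.

27 kHz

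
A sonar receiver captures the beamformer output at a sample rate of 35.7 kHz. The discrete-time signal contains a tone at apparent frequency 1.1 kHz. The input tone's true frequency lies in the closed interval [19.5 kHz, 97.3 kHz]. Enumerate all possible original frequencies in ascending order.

Frequencies that alias to 1.1 kHz are k·fs ± 1.1 kHz for integer k ≥ 0.
k=0: 1.1 kHz.
k=1: 34.6 kHz, 36.8 kHz.
k=2: 70.3 kHz, 72.5 kHz.
k=3: 106 kHz, 108.2 kHz.
Within [19.5 kHz, 97.3 kHz]: 34.6 kHz, 36.8 kHz, 70.3 kHz, 72.5 kHz.

34.6 kHz, 36.8 kHz, 70.3 kHz, 72.5 kHz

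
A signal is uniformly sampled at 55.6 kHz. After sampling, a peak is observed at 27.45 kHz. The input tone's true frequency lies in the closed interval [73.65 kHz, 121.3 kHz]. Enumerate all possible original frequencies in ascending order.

Frequencies that alias to 27.45 kHz are k·fs ± 27.45 kHz for integer k ≥ 0.
k=0: 27.45 kHz.
k=1: 28.15 kHz, 83.05 kHz.
k=2: 83.75 kHz, 138.65 kHz.
k=3: 139.35 kHz, 194.25 kHz.
Within [73.65 kHz, 121.3 kHz]: 83.05 kHz, 83.75 kHz.

83.05 kHz, 83.75 kHz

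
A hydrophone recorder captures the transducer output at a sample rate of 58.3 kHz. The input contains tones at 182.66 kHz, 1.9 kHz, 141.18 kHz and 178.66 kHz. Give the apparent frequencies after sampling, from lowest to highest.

1.9 kHz, 3.76 kHz, 7.76 kHz, 24.58 kHz

fs/2 = 29.15 kHz.
182.66 kHz mod fs = 7.76 kHz.
7.76 kHz ≤ fs/2 = 29.15 kHz, appears at 7.76 kHz.
1.9 kHz ≤ fs/2 = 29.15 kHz, passes unchanged.
141.18 kHz mod fs = 24.58 kHz.
24.58 kHz ≤ fs/2 = 29.15 kHz, appears at 24.58 kHz.
178.66 kHz mod fs = 3.76 kHz.
3.76 kHz ≤ fs/2 = 29.15 kHz, appears at 3.76 kHz.
Distinct values: {1.9 kHz, 3.76 kHz, 7.76 kHz, 24.58 kHz}.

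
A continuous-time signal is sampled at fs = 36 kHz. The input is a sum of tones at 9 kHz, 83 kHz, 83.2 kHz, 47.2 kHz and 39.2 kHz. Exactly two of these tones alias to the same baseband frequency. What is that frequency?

11.2 kHz

fs/2 = 18 kHz.
9 kHz ≤ fs/2 = 18 kHz, passes unchanged.
83 kHz mod fs = 11 kHz.
11 kHz ≤ fs/2 = 18 kHz, appears at 11 kHz.
83.2 kHz mod fs = 11.2 kHz.
11.2 kHz ≤ fs/2 = 18 kHz, appears at 11.2 kHz.
47.2 kHz mod fs = 11.2 kHz.
11.2 kHz ≤ fs/2 = 18 kHz, appears at 11.2 kHz.
39.2 kHz mod fs = 3.2 kHz.
3.2 kHz ≤ fs/2 = 18 kHz, appears at 3.2 kHz.
47.2 kHz and 83.2 kHz both map to 11.2 kHz.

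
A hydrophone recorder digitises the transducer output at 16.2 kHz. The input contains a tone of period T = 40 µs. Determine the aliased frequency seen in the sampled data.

7.4 kHz

T = 40 µs → f = 1/T = 25 kHz.
25 kHz mod fs = 8.8 kHz.
8.8 kHz > fs/2 = 8.1 kHz, folds to fs − 8.8 kHz = 7.4 kHz.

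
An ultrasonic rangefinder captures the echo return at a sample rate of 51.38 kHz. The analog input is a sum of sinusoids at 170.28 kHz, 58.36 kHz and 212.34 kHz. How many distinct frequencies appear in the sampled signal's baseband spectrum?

3

fs/2 = 25.69 kHz.
170.28 kHz mod fs = 16.14 kHz.
16.14 kHz ≤ fs/2 = 25.69 kHz, appears at 16.14 kHz.
58.36 kHz mod fs = 6.98 kHz.
6.98 kHz ≤ fs/2 = 25.69 kHz, appears at 6.98 kHz.
212.34 kHz mod fs = 6.82 kHz.
6.82 kHz ≤ fs/2 = 25.69 kHz, appears at 6.82 kHz.
Distinct values: {6.82 kHz, 6.98 kHz, 16.14 kHz} → 3.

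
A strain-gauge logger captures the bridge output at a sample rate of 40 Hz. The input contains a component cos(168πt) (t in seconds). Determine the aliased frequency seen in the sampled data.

4 Hz

ω = 168π rad/s → f = ω/(2π) = 84 Hz.
84 Hz mod fs = 4 Hz.
4 Hz ≤ fs/2 = 20 Hz, appears at 4 Hz.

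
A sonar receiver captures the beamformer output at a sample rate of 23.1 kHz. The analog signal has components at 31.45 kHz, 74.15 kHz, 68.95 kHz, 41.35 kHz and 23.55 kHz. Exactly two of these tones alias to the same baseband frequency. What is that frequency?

4.85 kHz

fs/2 = 11.55 kHz.
31.45 kHz mod fs = 8.35 kHz.
8.35 kHz ≤ fs/2 = 11.55 kHz, appears at 8.35 kHz.
74.15 kHz mod fs = 4.85 kHz.
4.85 kHz ≤ fs/2 = 11.55 kHz, appears at 4.85 kHz.
68.95 kHz mod fs = 22.75 kHz.
22.75 kHz > fs/2 = 11.55 kHz, folds to fs − 22.75 kHz = 0.35 kHz.
41.35 kHz mod fs = 18.25 kHz.
18.25 kHz > fs/2 = 11.55 kHz, folds to fs − 18.25 kHz = 4.85 kHz.
23.55 kHz mod fs = 0.45 kHz.
0.45 kHz ≤ fs/2 = 11.55 kHz, appears at 0.45 kHz.
41.35 kHz and 74.15 kHz both map to 4.85 kHz.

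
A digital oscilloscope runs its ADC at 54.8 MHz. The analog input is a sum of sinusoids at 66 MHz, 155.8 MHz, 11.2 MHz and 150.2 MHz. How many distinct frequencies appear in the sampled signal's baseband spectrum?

fs/2 = 27.4 MHz.
66 MHz mod fs = 11.2 MHz.
11.2 MHz ≤ fs/2 = 27.4 MHz, appears at 11.2 MHz.
155.8 MHz mod fs = 46.2 MHz.
46.2 MHz > fs/2 = 27.4 MHz, folds to fs − 46.2 MHz = 8.6 MHz.
11.2 MHz ≤ fs/2 = 27.4 MHz, passes unchanged.
150.2 MHz mod fs = 40.6 MHz.
40.6 MHz > fs/2 = 27.4 MHz, folds to fs − 40.6 MHz = 14.2 MHz.
Distinct values: {8.6 MHz, 11.2 MHz, 14.2 MHz} → 3.

3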